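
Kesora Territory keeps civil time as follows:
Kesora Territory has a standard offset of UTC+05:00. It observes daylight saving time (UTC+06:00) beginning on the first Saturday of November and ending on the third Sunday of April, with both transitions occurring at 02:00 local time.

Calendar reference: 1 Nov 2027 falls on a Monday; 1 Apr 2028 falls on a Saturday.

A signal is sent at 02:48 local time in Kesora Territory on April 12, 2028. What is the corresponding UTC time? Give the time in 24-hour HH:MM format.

1 November 2027 is a Monday, so the first Saturday is November 6.
1 April 2028 is a Saturday, so the first Sunday is April 2 and the third is April 16.
Daylight saving runs 6 November 2027 – 16 April 2028; April 12, 2028 is inside that window, so Kesora Territory is at UTC+06:00.
02:48 local − 6h = 20:48 UTC (rolling into the previous day, 11 April 2028).

20:48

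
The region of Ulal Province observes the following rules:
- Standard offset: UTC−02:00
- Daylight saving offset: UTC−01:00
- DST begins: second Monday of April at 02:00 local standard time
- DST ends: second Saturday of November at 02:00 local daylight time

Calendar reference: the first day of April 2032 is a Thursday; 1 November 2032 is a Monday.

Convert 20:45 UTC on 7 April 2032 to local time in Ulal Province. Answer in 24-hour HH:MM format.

18:45

1 April 2032 is a Thursday, so the first Monday is April 5 and the second is April 12.
1 November 2032 is a Monday, so the first Saturday is November 6 and the second is November 13.
At the standard offset (UTC−02:00), 20:45 UTC − 2h = 18:45 Ulal Province standard time.
The standard-time date in Ulal Province, 7 April 2032, is outside the daylight-saving period (12 April – 13 November), so Ulal Province is on standard time, UTC−02:00.
20:45 UTC − 2h = 18:45 local.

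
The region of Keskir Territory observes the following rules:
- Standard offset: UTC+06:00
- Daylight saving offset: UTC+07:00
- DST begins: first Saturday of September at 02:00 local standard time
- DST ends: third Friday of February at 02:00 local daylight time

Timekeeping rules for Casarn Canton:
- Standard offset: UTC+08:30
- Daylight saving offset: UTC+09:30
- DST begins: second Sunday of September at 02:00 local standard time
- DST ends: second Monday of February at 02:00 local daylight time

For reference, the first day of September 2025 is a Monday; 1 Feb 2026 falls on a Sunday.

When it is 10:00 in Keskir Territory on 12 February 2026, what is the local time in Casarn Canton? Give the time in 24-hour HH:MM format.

11:30

1 September 2025 is a Monday, so the first Saturday is September 6.
1 February 2026 is a Sunday, so the first Friday is February 6 and the third is February 20.
12 February 2026 lies within the daylight-saving period (6 September 2025 – 20 February 2026), so Keskir Territory is on daylight time, UTC+07:00.
10:00 Keskir Territory − 7h = 03:00 UTC.
1 September 2025 is a Monday, so the first Sunday is September 7 and the second is September 14.
1 February 2026 is a Sunday, so the first Monday is February 2 and the second is February 9.
At the standard offset (UTC+08:30), 03:00 UTC + 8h30m = 11:30 Casarn Canton standard time.
Daylight saving runs 14 September 2025 – 9 February 2026; the standard-time date in Casarn Canton, 12 February 2026, is outside that window, so Casarn Canton is on standard time at UTC+08:30.
03:00 UTC + 8h30m = 11:30 Casarn Canton.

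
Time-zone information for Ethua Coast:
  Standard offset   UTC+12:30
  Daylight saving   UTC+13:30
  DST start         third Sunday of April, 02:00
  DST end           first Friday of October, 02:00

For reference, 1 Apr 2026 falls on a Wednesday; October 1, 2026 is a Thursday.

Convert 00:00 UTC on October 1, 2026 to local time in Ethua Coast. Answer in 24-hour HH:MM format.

1 April 2026 is a Wednesday, so the first Sunday is April 5 and the third is April 19.
1 October 2026 is a Thursday, so the first Friday is October 2.
At the standard offset (UTC+12:30), 00:00 UTC + 12h30m = 12:30 Ethua Coast standard time.
The standard-time date in Ethua Coast, October 1, 2026, lies within the daylight-saving period (19 April – 2 October), so Ethua Coast is on daylight time, UTC+13:30.
00:00 UTC + 13h30m = 13:30 local.

13:30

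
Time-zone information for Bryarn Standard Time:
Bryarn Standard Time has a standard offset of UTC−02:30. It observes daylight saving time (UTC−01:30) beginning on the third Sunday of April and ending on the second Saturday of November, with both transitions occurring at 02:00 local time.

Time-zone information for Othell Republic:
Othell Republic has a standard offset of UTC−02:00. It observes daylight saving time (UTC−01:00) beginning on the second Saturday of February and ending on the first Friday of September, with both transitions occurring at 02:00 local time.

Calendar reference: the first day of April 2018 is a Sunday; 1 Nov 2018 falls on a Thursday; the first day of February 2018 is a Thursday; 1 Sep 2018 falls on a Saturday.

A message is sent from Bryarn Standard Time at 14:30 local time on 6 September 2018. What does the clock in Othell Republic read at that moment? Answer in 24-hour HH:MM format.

15:00

1 April 2018 is a Sunday, so the first Sunday is April 1 and the third is April 15.
1 November 2018 is a Thursday, so the first Saturday is November 3 and the second is November 10.
Daylight saving runs 15 April – 10 November; 6 September 2018 is inside that window, so Bryarn Standard Time is at UTC−01:30.
14:30 Bryarn Standard Time + 1h30m = 16:00 UTC.
1 February 2018 is a Thursday, so the first Saturday is February 3 and the second is February 10.
1 September 2018 is a Saturday, so the first Friday is September 7.
At the standard offset (UTC−02:00), 16:00 UTC − 2h = 14:00 Othell Republic standard time.
The standard-time date in Othell Republic, 6 September 2018, falls between 10 February and 7 September, so daylight saving is in effect and Othell Republic is at UTC−01:00.
16:00 UTC − 1h = 15:00 Othell Republic.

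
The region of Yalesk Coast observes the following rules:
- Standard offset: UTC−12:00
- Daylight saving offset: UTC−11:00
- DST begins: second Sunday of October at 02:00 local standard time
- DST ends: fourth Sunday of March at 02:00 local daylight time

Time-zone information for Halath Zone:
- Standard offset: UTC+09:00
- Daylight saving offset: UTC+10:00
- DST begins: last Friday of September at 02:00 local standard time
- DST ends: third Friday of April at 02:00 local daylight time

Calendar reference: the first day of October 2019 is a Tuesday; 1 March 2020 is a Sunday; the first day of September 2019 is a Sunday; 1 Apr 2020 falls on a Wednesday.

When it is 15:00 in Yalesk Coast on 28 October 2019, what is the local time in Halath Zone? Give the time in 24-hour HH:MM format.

1 October 2019 is a Tuesday, so the first Sunday is October 6 and the second is October 13.
1 March 2020 is a Sunday, so the first Sunday is March 1 and the fourth is March 22.
28 October 2019 lies within the daylight-saving period (13 October 2019 – 22 March 2020), so Yalesk Coast is on daylight time, UTC−11:00.
15:00 Yalesk Coast + 11h = 02:00 UTC (rolling into the next day, 29 October 2019).
1 September 2019 is a Sunday, so Fridays fall on 6, 13, 20, 27; the last is September 27.
1 April 2020 is a Wednesday, so the first Friday is April 3 and the third is April 17.
At the standard offset (UTC+09:00), 02:00 UTC + 9h = 11:00 Halath Zone standard time.
The standard-time date in Halath Zone, 29 October 2019, lies within the daylight-saving period (27 September 2019 – 17 April 2020), so Halath Zone is on daylight time, UTC+10:00.
02:00 UTC + 10h = 12:00 Halath Zone.

12:00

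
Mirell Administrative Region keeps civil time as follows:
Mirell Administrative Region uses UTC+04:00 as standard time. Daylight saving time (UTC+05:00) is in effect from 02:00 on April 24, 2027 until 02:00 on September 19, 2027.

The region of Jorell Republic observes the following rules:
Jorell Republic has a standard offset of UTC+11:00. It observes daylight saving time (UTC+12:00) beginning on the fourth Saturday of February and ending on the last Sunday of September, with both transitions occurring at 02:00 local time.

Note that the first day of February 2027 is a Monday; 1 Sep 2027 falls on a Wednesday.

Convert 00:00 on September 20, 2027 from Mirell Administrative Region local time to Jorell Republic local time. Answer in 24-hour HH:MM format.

Daylight saving runs 24 April – 19 September; September 20, 2027 is outside that window, so Mirell Administrative Region is on standard time at UTC+04:00.
00:00 Mirell Administrative Region − 4h = 20:00 UTC (rolling into the previous day, 19 September 2027).
1 February 2027 is a Monday, so the first Saturday is February 6 and the fourth is February 27.
1 September 2027 is a Wednesday, so Sundays fall on 5, 12, 19, 26; the last is September 26.
At the standard offset (UTC+11:00), 20:00 UTC + 11h = 07:00 Jorell Republic standard time (rolling into the next day, 20 September 2027).
The standard-time date in Jorell Republic, September 20, 2027, falls between 27 February and 26 September, so daylight saving is in effect and Jorell Republic is at UTC+12:00.
20:00 UTC + 12h = 08:00 Jorell Republic (rolling into the next day, 20 September 2027).

08:00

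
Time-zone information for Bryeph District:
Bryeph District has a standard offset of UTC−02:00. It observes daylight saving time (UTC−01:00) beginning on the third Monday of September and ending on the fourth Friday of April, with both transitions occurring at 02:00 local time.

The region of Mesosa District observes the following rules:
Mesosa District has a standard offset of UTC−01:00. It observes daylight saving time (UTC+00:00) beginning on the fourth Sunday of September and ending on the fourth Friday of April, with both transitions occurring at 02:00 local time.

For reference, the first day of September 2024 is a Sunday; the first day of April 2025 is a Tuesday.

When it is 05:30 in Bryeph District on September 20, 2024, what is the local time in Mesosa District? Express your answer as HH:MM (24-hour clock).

05:30

1 September 2024 is a Sunday, so the first Monday is September 2 and the third is September 16.
1 April 2025 is a Tuesday, so the first Friday is April 4 and the fourth is April 25.
September 20, 2024 falls between 16 September 2024 and 25 April 2025, so daylight saving is in effect and Bryeph District is at UTC−01:00.
05:30 Bryeph District + 1h = 06:30 UTC.
1 September 2024 is a Sunday, so the first Sunday is September 1 and the fourth is September 22.
1 April 2025 is a Tuesday, so the first Friday is April 4 and the fourth is April 25.
At the standard offset (UTC−01:00), 06:30 UTC − 1h = 05:30 Mesosa District standard time.
The standard-time date in Mesosa District, September 20, 2024, does not fall between 22 September 2024 and 25 April 2025, so daylight saving is not in effect and Mesosa District is at UTC−01:00.
06:30 UTC − 1h = 05:30 Mesosa District.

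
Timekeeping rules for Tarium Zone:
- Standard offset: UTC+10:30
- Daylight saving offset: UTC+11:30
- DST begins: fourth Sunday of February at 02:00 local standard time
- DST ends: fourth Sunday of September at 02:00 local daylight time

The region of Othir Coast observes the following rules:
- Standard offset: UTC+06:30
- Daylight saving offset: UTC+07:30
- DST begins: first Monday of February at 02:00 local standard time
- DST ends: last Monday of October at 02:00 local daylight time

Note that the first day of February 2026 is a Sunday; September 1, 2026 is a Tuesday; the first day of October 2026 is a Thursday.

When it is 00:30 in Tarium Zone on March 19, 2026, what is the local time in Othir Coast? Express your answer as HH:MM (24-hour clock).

1 February 2026 is a Sunday, so the first Sunday is February 1 and the fourth is February 22.
1 September 2026 is a Tuesday, so the first Sunday is September 6 and the fourth is September 27.
March 19, 2026 lies within the daylight-saving period (22 February – 27 September), so Tarium Zone is on daylight time, UTC+11:30.
00:30 Tarium Zone − 11h30m = 13:00 UTC (rolling into the previous day, 18 March 2026).
1 February 2026 is a Sunday, so the first Monday is February 2.
1 October 2026 is a Thursday, so Mondays fall on 5, 12, 19, 26; the last is October 26.
At the standard offset (UTC+06:30), 13:00 UTC + 6h30m = 19:30 Othir Coast standard time.
Daylight saving runs 2 February – 26 October; the standard-time date in Othir Coast, March 18, 2026, is inside that window, so Othir Coast is at UTC+07:30.
13:00 UTC + 7h30m = 20:30 Othir Coast.

20:30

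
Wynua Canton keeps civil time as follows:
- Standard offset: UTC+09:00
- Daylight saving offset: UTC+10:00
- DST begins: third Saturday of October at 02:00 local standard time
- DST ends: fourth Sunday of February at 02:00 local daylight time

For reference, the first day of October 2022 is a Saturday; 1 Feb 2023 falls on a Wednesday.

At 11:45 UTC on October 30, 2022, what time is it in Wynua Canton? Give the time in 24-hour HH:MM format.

1 October 2022 is a Saturday, so the first Saturday is October 1 and the third is October 15.
1 February 2023 is a Wednesday, so the first Sunday is February 5 and the fourth is February 26.
At the standard offset (UTC+09:00), 11:45 UTC + 9h = 20:45 Wynua Canton standard time.
The standard-time date in Wynua Canton, October 30, 2022, falls between 15 October 2022 and 26 February 2023, so daylight saving is in effect and Wynua Canton is at UTC+10:00.
11:45 UTC + 10h = 21:45 local.

21:45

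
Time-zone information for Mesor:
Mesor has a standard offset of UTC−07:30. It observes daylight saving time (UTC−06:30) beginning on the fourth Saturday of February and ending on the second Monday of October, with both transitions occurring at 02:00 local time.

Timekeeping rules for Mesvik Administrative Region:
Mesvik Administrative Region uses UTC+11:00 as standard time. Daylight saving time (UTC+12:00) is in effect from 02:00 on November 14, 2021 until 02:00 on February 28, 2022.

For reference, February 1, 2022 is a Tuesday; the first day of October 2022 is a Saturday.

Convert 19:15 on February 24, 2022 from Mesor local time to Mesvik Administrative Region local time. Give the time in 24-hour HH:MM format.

1 February 2022 is a Tuesday, so the first Saturday is February 5 and the fourth is February 26.
1 October 2022 is a Saturday, so the first Monday is October 3 and the second is October 10.
Daylight saving runs 26 February – 10 October; February 24, 2022 is outside that window, so Mesor is on standard time at UTC−07:30.
19:15 Mesor + 7h30m = 02:45 UTC (rolling into the next day, 25 February 2022).
At the standard offset (UTC+11:00), 02:45 UTC + 11h = 13:45 Mesvik Administrative Region standard time.
The standard-time date in Mesvik Administrative Region, February 25, 2022, lies within the daylight-saving period (14 November 2021 – 28 February 2022), so Mesvik Administrative Region is on daylight time, UTC+12:00.
02:45 UTC + 12h = 14:45 Mesvik Administrative Region.

14:45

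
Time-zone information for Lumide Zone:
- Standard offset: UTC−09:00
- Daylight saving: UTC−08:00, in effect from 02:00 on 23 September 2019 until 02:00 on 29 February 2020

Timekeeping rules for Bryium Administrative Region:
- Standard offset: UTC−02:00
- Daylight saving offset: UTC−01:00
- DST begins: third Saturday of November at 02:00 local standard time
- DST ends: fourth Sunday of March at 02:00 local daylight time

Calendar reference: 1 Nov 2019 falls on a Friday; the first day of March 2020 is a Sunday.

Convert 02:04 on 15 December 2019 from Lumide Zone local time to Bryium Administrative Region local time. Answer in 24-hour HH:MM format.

15 December 2019 falls between 23 September 2019 and 29 February 2020, so daylight saving is in effect and Lumide Zone is at UTC−08:00.
02:04 Lumide Zone + 8h = 10:04 UTC.
1 November 2019 is a Friday, so the first Saturday is November 2 and the third is November 16.
1 March 2020 is a Sunday, so the first Sunday is March 1 and the fourth is March 22.
At the standard offset (UTC−02:00), 10:04 UTC − 2h = 08:04 Bryium Administrative Region standard time.
Daylight saving runs 16 November 2019 – 22 March 2020; the standard-time date in Bryium Administrative Region, 15 December 2019, is inside that window, so Bryium Administrative Region is at UTC−01:00.
10:04 UTC − 1h = 09:04 Bryium Administrative Region.

09:04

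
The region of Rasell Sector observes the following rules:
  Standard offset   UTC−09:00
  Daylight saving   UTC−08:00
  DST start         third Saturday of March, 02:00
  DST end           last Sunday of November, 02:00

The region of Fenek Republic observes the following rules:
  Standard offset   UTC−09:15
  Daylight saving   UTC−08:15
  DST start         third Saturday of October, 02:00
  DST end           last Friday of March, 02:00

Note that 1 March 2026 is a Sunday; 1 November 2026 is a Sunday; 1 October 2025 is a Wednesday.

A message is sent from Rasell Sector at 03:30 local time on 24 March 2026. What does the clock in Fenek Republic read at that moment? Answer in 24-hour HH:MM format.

1 March 2026 is a Sunday, so the first Saturday is March 7 and the third is March 21.
1 November 2026 is a Sunday, so Sundays fall on 1, 8, 15, 22, 29; the last is November 29.
24 March 2026 falls between 21 March and 29 November, so daylight saving is in effect and Rasell Sector is at UTC−08:00.
03:30 Rasell Sector + 8h = 11:30 UTC.
1 October 2025 is a Wednesday, so the first Saturday is October 4 and the third is October 18.
1 March 2026 is a Sunday, so Fridays fall on 6, 13, 20, 27; the last is March 27.
At the standard offset (UTC−09:15), 11:30 UTC − 9h15m = 02:15 Fenek Republic standard time.
Daylight saving runs 18 October 2025 – 27 March 2026; the standard-time date in Fenek Republic, 24 March 2026, is inside that window, so Fenek Republic is at UTC−08:15.
11:30 UTC − 8h15m = 03:15 Fenek Republic.

03:15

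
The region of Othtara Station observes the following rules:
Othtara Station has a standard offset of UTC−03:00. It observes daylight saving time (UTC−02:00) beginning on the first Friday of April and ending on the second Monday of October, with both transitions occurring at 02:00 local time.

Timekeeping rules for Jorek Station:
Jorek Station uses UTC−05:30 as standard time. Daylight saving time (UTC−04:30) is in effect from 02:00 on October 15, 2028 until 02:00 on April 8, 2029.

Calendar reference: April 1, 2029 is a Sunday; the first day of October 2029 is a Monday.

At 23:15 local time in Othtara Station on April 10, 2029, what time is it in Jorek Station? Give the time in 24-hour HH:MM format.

19:45

1 April 2029 is a Sunday, so the first Friday is April 6.
1 October 2029 is a Monday, so the first Monday is October 1 and the second is October 8.
April 10, 2029 falls between 6 April and 8 October, so daylight saving is in effect and Othtara Station is at UTC−02:00.
23:15 Othtara Station + 2h = 01:15 UTC (rolling into the next day, 11 April 2029).
At the standard offset (UTC−05:30), 01:15 UTC − 5h30m = 19:45 Jorek Station standard time (rolling into the previous day, 10 April 2029).
Daylight saving runs 15 October 2028 – 8 April 2029; the standard-time date in Jorek Station, April 10, 2029, is outside that window, so Jorek Station is on standard time at UTC−05:30.
01:15 UTC − 5h30m = 19:45 Jorek Station (rolling into the previous day, 10 April 2029).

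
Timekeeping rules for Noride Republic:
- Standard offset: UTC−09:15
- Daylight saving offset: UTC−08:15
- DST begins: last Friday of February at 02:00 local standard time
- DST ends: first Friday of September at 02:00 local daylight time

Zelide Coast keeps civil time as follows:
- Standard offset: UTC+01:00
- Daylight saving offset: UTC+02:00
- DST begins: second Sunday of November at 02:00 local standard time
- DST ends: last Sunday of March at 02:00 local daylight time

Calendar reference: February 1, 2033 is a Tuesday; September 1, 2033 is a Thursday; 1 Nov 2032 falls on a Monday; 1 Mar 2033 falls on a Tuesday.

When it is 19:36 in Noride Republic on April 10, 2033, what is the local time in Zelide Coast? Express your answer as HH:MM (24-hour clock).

1 February 2033 is a Tuesday, so Fridays fall on 4, 11, 18, 25; the last is February 25.
1 September 2033 is a Thursday, so the first Friday is September 2.
Daylight saving runs 25 February – 2 September; April 10, 2033 is inside that window, so Noride Republic is at UTC−08:15.
19:36 Noride Republic + 8h15m = 03:51 UTC (rolling into the next day, 11 April 2033).
1 November 2032 is a Monday, so the first Sunday is November 7 and the second is November 14.
1 March 2033 is a Tuesday, so Sundays fall on 6, 13, 20, 27; the last is March 27.
At the standard offset (UTC+01:00), 03:51 UTC + 1h = 04:51 Zelide Coast standard time.
The standard-time date in Zelide Coast, April 11, 2033, is outside the daylight-saving period (14 November 2032 – 27 March 2033), so Zelide Coast is on standard time, UTC+01:00.
03:51 UTC + 1h = 04:51 Zelide Coast.

04:51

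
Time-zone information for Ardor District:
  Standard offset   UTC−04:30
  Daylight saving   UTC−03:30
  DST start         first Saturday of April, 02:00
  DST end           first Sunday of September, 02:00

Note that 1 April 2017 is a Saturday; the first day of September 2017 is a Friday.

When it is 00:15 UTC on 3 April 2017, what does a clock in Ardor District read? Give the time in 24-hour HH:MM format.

20:45

1 April 2017 is a Saturday, so the first Saturday is April 1.
1 September 2017 is a Friday, so the first Sunday is September 3.
At the standard offset (UTC−04:30), 00:15 UTC − 4h30m = 19:45 Ardor District standard time (rolling into the previous day, 2 April 2017).
The standard-time date in Ardor District, 2 April 2017, falls between 1 April and 3 September, so daylight saving is in effect and Ardor District is at UTC−03:30.
00:15 UTC − 3h30m = 20:45 local (rolling into the previous day, 2 April 2017).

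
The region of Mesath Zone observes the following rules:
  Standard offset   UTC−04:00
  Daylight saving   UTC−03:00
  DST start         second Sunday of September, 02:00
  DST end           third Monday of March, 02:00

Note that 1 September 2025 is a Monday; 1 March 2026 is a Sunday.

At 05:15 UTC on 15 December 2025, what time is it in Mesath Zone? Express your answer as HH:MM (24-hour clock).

1 September 2025 is a Monday, so the first Sunday is September 7 and the second is September 14.
1 March 2026 is a Sunday, so the first Monday is March 2 and the third is March 16.
At the standard offset (UTC−04:00), 05:15 UTC − 4h = 01:15 Mesath Zone standard time.
The standard-time date in Mesath Zone, 15 December 2025, lies within the daylight-saving period (14 September 2025 – 16 March 2026), so Mesath Zone is on daylight time, UTC−03:00.
05:15 UTC − 3h = 02:15 local.

02:15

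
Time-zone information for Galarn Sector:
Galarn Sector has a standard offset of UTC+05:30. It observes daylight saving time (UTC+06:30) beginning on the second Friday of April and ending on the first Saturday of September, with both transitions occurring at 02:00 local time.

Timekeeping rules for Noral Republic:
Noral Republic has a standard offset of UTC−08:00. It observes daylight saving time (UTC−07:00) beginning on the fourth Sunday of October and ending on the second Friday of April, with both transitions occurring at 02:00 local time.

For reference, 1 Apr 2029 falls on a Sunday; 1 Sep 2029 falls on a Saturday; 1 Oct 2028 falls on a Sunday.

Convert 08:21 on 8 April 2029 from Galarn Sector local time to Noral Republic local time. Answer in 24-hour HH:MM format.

1 April 2029 is a Sunday, so the first Friday is April 6 and the second is April 13.
1 September 2029 is a Saturday, so the first Saturday is September 1.
Daylight saving runs 13 April – 1 September; 8 April 2029 is outside that window, so Galarn Sector is on standard time at UTC+05:30.
08:21 Galarn Sector − 5h30m = 02:51 UTC.
1 October 2028 is a Sunday, so the first Sunday is October 1 and the fourth is October 22.
1 April 2029 is a Sunday, so the first Friday is April 6 and the second is April 13.
At the standard offset (UTC−08:00), 02:51 UTC − 8h = 18:51 Noral Republic standard time (rolling into the previous day, 7 April 2029).
The standard-time date in Noral Republic, 7 April 2029, falls between 22 October 2028 and 13 April 2029, so daylight saving is in effect and Noral Republic is at UTC−07:00.
02:51 UTC − 7h = 19:51 Noral Republic (rolling into the previous day, 7 April 2029).

19:51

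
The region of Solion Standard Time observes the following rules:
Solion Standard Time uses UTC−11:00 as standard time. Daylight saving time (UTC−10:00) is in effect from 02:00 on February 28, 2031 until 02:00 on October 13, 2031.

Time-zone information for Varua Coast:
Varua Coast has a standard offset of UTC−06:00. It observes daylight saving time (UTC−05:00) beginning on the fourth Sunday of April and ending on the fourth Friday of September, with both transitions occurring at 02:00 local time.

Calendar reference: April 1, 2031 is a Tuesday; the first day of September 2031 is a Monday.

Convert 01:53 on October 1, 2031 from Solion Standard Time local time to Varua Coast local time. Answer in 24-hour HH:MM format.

05:53

Daylight saving runs 28 February – 13 October; October 1, 2031 is inside that window, so Solion Standard Time is at UTC−10:00.
01:53 Solion Standard Time + 10h = 11:53 UTC.
1 April 2031 is a Tuesday, so the first Sunday is April 6 and the fourth is April 27.
1 September 2031 is a Monday, so the first Friday is September 5 and the fourth is September 26.
At the standard offset (UTC−06:00), 11:53 UTC − 6h = 05:53 Varua Coast standard time.
The standard-time date in Varua Coast, October 1, 2031, is outside the daylight-saving period (27 April – 26 September), so Varua Coast is on standard time, UTC−06:00.
11:53 UTC − 6h = 05:53 Varua Coast.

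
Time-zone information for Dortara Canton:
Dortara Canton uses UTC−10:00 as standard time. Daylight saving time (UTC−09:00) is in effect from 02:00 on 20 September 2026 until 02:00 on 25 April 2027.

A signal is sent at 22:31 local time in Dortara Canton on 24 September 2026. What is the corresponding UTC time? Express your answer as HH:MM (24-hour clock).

Daylight saving runs 20 September 2026 – 25 April 2027; 24 September 2026 is inside that window, so Dortara Canton is at UTC−09:00.
22:31 local + 9h = 07:31 UTC (rolling into the next day, 25 September 2026).

07:31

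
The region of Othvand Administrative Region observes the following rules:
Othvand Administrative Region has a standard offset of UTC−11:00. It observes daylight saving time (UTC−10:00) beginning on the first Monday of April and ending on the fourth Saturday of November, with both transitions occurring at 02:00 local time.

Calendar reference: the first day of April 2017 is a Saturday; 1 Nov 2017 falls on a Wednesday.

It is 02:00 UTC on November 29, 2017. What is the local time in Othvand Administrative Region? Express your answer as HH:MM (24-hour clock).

1 April 2017 is a Saturday, so the first Monday is April 3.
1 November 2017 is a Wednesday, so the first Saturday is November 4 and the fourth is November 25.
At the standard offset (UTC−11:00), 02:00 UTC − 11h = 15:00 Othvand Administrative Region standard time (rolling into the previous day, 28 November 2017).
Daylight saving runs 3 April – 25 November; the standard-time date in Othvand Administrative Region, November 28, 2017, is outside that window, so Othvand Administrative Region is on standard time at UTC−11:00.
02:00 UTC − 11h = 15:00 local (rolling into the previous day, 28 November 2017).

15:00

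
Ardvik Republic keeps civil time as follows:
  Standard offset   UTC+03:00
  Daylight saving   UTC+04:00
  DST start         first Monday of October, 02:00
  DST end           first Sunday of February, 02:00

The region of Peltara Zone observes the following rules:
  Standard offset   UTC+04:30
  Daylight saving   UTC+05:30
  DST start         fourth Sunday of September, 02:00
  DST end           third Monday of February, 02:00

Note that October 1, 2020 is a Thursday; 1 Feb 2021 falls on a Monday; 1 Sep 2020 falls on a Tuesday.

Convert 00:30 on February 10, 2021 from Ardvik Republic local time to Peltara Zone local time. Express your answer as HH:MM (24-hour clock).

03:00

1 October 2020 is a Thursday, so the first Monday is October 5.
1 February 2021 is a Monday, so the first Sunday is February 7.
February 10, 2021 is outside the daylight-saving period (5 October 2020 – 7 February 2021), so Ardvik Republic is on standard time, UTC+03:00.
00:30 Ardvik Republic − 3h = 21:30 UTC (rolling into the previous day, 9 February 2021).
1 September 2020 is a Tuesday, so the first Sunday is September 6 and the fourth is September 27.
1 February 2021 is a Monday, so the first Monday is February 1 and the third is February 15.
At the standard offset (UTC+04:30), 21:30 UTC + 4h30m = 02:00 Peltara Zone standard time (rolling into the next day, 10 February 2021).
The standard-time date in Peltara Zone, February 10, 2021, falls between 27 September 2020 and 15 February 2021, so daylight saving is in effect and Peltara Zone is at UTC+05:30.
21:30 UTC + 5h30m = 03:00 Peltara Zone (rolling into the next day, 10 February 2021).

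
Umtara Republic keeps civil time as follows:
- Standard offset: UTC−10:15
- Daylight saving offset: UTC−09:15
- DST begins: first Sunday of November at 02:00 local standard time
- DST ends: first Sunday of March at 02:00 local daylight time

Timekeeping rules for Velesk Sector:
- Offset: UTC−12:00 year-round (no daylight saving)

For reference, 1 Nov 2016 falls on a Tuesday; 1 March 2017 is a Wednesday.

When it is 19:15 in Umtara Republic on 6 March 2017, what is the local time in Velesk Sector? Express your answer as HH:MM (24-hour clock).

1 November 2016 is a Tuesday, so the first Sunday is November 6.
1 March 2017 is a Wednesday, so the first Sunday is March 5.
6 March 2017 does not fall between 6 November 2016 and 5 March 2017, so daylight saving is not in effect and Umtara Republic is at UTC−10:15.
19:15 Umtara Republic + 10h15m = 05:30 UTC (rolling into the next day, 7 March 2017).
Velesk Sector has no daylight saving, so its offset is UTC−12:00 year-round.
05:30 UTC − 12h = 17:30 Velesk Sector (rolling into the previous day, 6 March 2017).

17:30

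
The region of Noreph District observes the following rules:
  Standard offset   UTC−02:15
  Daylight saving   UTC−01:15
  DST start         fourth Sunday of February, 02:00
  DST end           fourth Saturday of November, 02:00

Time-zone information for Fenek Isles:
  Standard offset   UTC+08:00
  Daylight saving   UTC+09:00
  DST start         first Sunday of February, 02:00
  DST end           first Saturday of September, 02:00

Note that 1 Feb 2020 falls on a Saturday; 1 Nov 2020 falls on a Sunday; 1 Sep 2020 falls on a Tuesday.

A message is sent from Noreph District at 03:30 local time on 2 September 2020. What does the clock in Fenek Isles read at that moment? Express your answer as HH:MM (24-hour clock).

13:45

1 February 2020 is a Saturday, so the first Sunday is February 2 and the fourth is February 23.
1 November 2020 is a Sunday, so the first Saturday is November 7 and the fourth is November 28.
2 September 2020 lies within the daylight-saving period (23 February – 28 November), so Noreph District is on daylight time, UTC−01:15.
03:30 Noreph District + 1h15m = 04:45 UTC.
1 February 2020 is a Saturday, so the first Sunday is February 2.
1 September 2020 is a Tuesday, so the first Saturday is September 5.
At the standard offset (UTC+08:00), 04:45 UTC + 8h = 12:45 Fenek Isles standard time.
Daylight saving runs 2 February – 5 September; the standard-time date in Fenek Isles, 2 September 2020, is inside that window, so Fenek Isles is at UTC+09:00.
04:45 UTC + 9h = 13:45 Fenek Isles.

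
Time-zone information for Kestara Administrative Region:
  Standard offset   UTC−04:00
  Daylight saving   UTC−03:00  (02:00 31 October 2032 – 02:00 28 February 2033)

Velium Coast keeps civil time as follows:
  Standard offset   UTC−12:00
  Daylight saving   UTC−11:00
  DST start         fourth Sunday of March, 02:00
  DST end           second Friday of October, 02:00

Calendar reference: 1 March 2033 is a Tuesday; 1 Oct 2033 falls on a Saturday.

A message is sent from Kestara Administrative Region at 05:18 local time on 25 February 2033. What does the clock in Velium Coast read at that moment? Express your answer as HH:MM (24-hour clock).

20:18

25 February 2033 falls between 31 October 2032 and 28 February 2033, so daylight saving is in effect and Kestara Administrative Region is at UTC−03:00.
05:18 Kestara Administrative Region + 3h = 08:18 UTC.
1 March 2033 is a Tuesday, so the first Sunday is March 6 and the fourth is March 27.
1 October 2033 is a Saturday, so the first Friday is October 7 and the second is October 14.
At the standard offset (UTC−12:00), 08:18 UTC − 12h = 20:18 Velium Coast standard time (rolling into the previous day, 24 February 2033).
The standard-time date in Velium Coast, 24 February 2033, does not fall between 27 March and 14 October, so daylight saving is not in effect and Velium Coast is at UTC−12:00.
08:18 UTC − 12h = 20:18 Velium Coast (rolling into the previous day, 24 February 2033).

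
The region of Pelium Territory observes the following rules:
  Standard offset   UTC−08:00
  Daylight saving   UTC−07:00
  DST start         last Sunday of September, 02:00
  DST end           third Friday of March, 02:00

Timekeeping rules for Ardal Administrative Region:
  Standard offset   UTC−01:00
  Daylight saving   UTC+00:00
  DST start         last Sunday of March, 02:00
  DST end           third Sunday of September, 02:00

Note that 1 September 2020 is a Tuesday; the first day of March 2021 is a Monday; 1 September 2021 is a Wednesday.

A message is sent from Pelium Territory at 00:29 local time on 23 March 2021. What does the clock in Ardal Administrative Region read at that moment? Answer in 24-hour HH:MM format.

1 September 2020 is a Tuesday, so Sundays fall on 6, 13, 20, 27; the last is September 27.
1 March 2021 is a Monday, so the first Friday is March 5 and the third is March 19.
Daylight saving runs 27 September 2020 – 19 March 2021; 23 March 2021 is outside that window, so Pelium Territory is on standard time at UTC−08:00.
00:29 Pelium Territory + 8h = 08:29 UTC.
1 March 2021 is a Monday, so Sundays fall on 7, 14, 21, 28; the last is March 28.
1 September 2021 is a Wednesday, so the first Sunday is September 5 and the third is September 19.
At the standard offset (UTC−01:00), 08:29 UTC − 1h = 07:29 Ardal Administrative Region standard time.
Daylight saving runs 28 March – 19 September; the standard-time date in Ardal Administrative Region, 23 March 2021, is outside that window, so Ardal Administrative Region is on standard time at UTC−01:00.
08:29 UTC − 1h = 07:29 Ardal Administrative Region.

07:29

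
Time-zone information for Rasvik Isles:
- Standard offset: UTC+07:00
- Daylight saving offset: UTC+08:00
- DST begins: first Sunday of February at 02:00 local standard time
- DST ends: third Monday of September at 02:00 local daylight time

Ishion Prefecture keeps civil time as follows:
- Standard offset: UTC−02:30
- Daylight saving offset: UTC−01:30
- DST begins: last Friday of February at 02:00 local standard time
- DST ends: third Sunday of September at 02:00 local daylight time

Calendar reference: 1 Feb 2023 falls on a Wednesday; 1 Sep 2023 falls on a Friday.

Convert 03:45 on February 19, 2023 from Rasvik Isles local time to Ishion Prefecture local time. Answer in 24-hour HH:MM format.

1 February 2023 is a Wednesday, so the first Sunday is February 5.
1 September 2023 is a Friday, so the first Monday is September 4 and the third is September 18.
February 19, 2023 lies within the daylight-saving period (5 February – 18 September), so Rasvik Isles is on daylight time, UTC+08:00.
03:45 Rasvik Isles − 8h = 19:45 UTC (rolling into the previous day, 18 February 2023).
1 February 2023 is a Wednesday, so Fridays fall on 3, 10, 17, 24; the last is February 24.
1 September 2023 is a Friday, so the first Sunday is September 3 and the third is September 17.
At the standard offset (UTC−02:30), 19:45 UTC − 2h30m = 17:15 Ishion Prefecture standard time.
The standard-time date in Ishion Prefecture, February 18, 2023, does not fall between 24 February and 17 September, so daylight saving is not in effect and Ishion Prefecture is at UTC−02:30.
19:45 UTC − 2h30m = 17:15 Ishion Prefecture.

17:15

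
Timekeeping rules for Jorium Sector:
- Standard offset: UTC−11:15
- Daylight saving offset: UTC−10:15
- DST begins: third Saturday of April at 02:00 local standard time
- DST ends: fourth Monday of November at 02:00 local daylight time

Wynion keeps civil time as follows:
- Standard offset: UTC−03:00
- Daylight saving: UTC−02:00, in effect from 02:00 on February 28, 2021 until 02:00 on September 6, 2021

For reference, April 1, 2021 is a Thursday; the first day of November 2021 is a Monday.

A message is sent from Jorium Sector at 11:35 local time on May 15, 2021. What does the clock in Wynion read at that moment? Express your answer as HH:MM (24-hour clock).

19:50

1 April 2021 is a Thursday, so the first Saturday is April 3 and the third is April 17.
1 November 2021 is a Monday, so the first Monday is November 1 and the fourth is November 22.
Daylight saving runs 17 April – 22 November; May 15, 2021 is inside that window, so Jorium Sector is at UTC−10:15.
11:35 Jorium Sector + 10h15m = 21:50 UTC.
At the standard offset (UTC−03:00), 21:50 UTC − 3h = 18:50 Wynion standard time.
The standard-time date in Wynion, May 15, 2021, lies within the daylight-saving period (28 February – 6 September), so Wynion is on daylight time, UTC−02:00.
21:50 UTC − 2h = 19:50 Wynion.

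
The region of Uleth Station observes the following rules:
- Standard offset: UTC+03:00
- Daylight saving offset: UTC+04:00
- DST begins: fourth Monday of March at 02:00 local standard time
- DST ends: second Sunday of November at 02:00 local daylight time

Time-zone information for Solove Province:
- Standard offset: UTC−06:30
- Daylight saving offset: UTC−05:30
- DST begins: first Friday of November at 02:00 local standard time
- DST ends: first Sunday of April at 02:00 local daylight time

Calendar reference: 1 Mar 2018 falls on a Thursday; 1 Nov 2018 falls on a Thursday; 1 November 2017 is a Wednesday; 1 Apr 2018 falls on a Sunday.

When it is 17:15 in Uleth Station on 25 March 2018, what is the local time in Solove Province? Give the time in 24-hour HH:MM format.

08:45

1 March 2018 is a Thursday, so the first Monday is March 5 and the fourth is March 26.
1 November 2018 is a Thursday, so the first Sunday is November 4 and the second is November 11.
25 March 2018 is outside the daylight-saving period (26 March – 11 November), so Uleth Station is on standard time, UTC+03:00.
17:15 Uleth Station − 3h = 14:15 UTC.
1 November 2017 is a Wednesday, so the first Friday is November 3.
1 April 2018 is a Sunday, so the first Sunday is April 1.
At the standard offset (UTC−06:30), 14:15 UTC − 6h30m = 07:45 Solove Province standard time.
The standard-time date in Solove Province, 25 March 2018, falls between 3 November 2017 and 1 April 2018, so daylight saving is in effect and Solove Province is at UTC−05:30.
14:15 UTC − 5h30m = 08:45 Solove Province.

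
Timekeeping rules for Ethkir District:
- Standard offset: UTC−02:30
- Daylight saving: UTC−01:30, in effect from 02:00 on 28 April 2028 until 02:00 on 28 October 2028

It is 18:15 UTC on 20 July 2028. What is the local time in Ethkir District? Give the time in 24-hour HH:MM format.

At the standard offset (UTC−02:30), 18:15 UTC − 2h30m = 15:45 Ethkir District standard time.
The standard-time date in Ethkir District, 20 July 2028, falls between 28 April and 28 October, so daylight saving is in effect and Ethkir District is at UTC−01:30.
18:15 UTC − 1h30m = 16:45 local.

16:45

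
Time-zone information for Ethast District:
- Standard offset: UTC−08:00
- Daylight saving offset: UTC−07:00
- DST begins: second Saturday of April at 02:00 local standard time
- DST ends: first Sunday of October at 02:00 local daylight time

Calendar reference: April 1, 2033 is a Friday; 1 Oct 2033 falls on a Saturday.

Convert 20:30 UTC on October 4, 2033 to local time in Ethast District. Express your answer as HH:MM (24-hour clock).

1 April 2033 is a Friday, so the first Saturday is April 2 and the second is April 9.
1 October 2033 is a Saturday, so the first Sunday is October 2.
At the standard offset (UTC−08:00), 20:30 UTC − 8h = 12:30 Ethast District standard time.
The standard-time date in Ethast District, October 4, 2033, does not fall between 9 April and 2 October, so daylight saving is not in effect and Ethast District is at UTC−08:00.
20:30 UTC − 8h = 12:30 local.

12:30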